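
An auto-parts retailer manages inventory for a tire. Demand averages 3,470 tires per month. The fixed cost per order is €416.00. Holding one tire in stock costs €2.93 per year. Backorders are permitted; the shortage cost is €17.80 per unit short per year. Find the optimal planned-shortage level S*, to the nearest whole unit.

S* ≈ 524 tires

Annual demand D = 3,470 × 12 = 41,640.
With planned backorders, Q* = √(2DS/H) · √((H+B)/B).
√(2DS/H) = √(2 × 41,640 × 416 / 2.93) = 3438.612.
√((H+B)/B) = √((2.93+17.8)/17.8) = 1.0792.
Q* ≈ 3710.845.
S* = Q* · H/(H+B) = 3710.845 × 2.93/20.73 ≈ 524.495.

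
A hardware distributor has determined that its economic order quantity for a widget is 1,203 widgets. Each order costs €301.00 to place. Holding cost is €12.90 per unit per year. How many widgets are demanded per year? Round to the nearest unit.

D ≈ 31,012 widgets per year

Squaring Q* = √(2DS/H) gives Q*² = 2DS/H.
From Q* = √(2DS/H): D = Q*²H / (2S) = 1,203² × 12.9 / (2 × 301) = 31011.621.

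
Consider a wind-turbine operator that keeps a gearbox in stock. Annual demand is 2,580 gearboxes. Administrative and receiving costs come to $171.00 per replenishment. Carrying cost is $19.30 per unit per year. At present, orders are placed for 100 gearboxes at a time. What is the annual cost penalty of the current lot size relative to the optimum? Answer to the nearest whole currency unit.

EOQ = √(2DS/H) = √(2 × 2,580 × 171 / 19.3) ≈ 213.82.
Cost at Q* = (D/Q*)S + (Q*/2)H = √(2DSH) ≈ $4,126.69.
Cost at Q = 100: (2,580/100)×171 + (100/2)×19.3 = $4,411.80 + $965.00 = $5,376.80.
Excess = $5,376.80 − $4,126.69 = $1,250.11.

Extra cost ≈ $1,250 per year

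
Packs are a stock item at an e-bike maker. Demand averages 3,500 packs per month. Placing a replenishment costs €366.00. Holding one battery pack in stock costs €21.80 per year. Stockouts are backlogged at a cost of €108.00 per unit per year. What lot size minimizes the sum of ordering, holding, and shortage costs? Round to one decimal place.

Q* ≈ 1,301.9 packs

Annual demand D = 3,500 × 12 = 42,000.
With planned backorders, Q* = √(2DS/H) · √((H+B)/B).
√(2DS/H) = √(2 × 42,000 × 366 / 21.8) = 1187.550.
√((H+B)/B) = √((21.8+108)/108) = 1.0963.
Q* ≈ 1301.899.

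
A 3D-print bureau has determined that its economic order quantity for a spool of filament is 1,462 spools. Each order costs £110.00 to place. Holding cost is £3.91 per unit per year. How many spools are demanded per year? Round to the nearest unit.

The basic EOQ model gives Q* = √(2DS/H); rearrange for the unknown.
From Q* = √(2DS/H): D = Q*²H / (2S) = 1,462² × 3.91 / (2 × 110) = 37988.209.

D ≈ 37,988 spools per year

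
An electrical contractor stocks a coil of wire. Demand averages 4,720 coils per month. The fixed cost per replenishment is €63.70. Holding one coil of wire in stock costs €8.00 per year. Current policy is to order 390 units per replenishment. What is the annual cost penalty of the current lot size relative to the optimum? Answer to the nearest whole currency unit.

Extra cost ≈ €3,213 per year

Annual demand D = 4,720 × 12 = 56,640.
EOQ = √(2DS/H) = √(2 × 56,640 × 63.7 / 8) ≈ 949.73.
Cost at Q* = (D/Q*)S + (Q*/2)H = √(2DSH) ≈ €7,597.86.
Cost at Q = 390: (56,640/390)×63.7 + (390/2)×8 = €9,251.20 + €1,560.00 = €10,811.20.
Excess = €10,811.20 − €7,597.86 = €3,213.34.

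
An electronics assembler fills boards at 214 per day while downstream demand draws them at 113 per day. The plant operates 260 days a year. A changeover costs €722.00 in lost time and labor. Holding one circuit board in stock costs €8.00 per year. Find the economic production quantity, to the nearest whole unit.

Annual demand D = 113 × 260 = 29,380.
Production build-up factor (1 − d/p) = 1 − 113/214 = 0.4720.
Q* = √(2DS / (H(1 − d/p))) = √(2 × 29,380 × 722 / (8 × 0.4720)).
= √(42,424,720 / 3.7757) ≈ 3352.052.

Q* ≈ 3,352 boards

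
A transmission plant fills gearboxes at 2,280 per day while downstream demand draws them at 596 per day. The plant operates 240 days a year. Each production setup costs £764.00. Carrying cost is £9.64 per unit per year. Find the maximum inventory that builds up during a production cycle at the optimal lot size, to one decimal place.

Annual demand D = 596 × 240 = 143,040.
Production build-up factor (1 − d/p) = 1 − 596/2,280 = 0.7386.
Q* = √(2DS / (H(1 − d/p))) = √(2 × 143,040 × 764 / (9.64 × 0.7386)).
= √(218,565,120 / 7.1201) ≈ 5540.491.
Maximum inventory = Q*(1 − d/p) = 5540.491 × 0.7386 ≈ 4092.188.

I_max ≈ 4,092.2 gearboxes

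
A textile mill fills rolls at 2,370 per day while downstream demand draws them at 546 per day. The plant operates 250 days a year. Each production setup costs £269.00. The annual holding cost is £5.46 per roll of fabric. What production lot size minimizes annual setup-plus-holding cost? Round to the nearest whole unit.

Q* ≈ 4,180 rolls

Annual demand D = 546 × 250 = 136,500.
Production build-up factor (1 − d/p) = 1 − 546/2,370 = 0.7696.
Q* = √(2DS / (H(1 − d/p))) = √(2 × 136,500 × 269 / (5.46 × 0.7696)).
= √(73,437,000 / 4.2021) ≈ 4180.449.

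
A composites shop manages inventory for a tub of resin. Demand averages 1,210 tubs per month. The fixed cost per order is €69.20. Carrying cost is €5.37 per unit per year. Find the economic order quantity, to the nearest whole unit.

Annual demand D = 1,210 × 12 = 14,520.
EOQ = √(2DS / H) = √(2 × 14,520 × 69.2 / 5.37).
= √(2,009,568 / 5.37) = √374,221.2291 ≈ 611.736.

Q* ≈ 612 tubs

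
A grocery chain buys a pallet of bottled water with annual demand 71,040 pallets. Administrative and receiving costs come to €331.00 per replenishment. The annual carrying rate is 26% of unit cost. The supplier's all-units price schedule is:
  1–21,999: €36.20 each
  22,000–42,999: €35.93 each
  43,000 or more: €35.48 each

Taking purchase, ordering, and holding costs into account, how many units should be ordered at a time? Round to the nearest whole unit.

Holding cost per unit per year at price C is H = 0.26·C.
For each price level, check whether its EOQ is feasible; otherwise the best quantity at that price is the breakpoint.
EOQ at €36.20 = 2235.3 (feasible in tier 1): TC = 71,040×€36.20 + (71,040/2235.3)×331 + (2235.3/2)×0.26×€36.20 = €2,592,686.82.
EOQ at €35.93 = 2243.7 < 22000, so use break Q=22000: TC = 71,040×€35.93 + (71,040/22000.0)×331 + (22000.0/2)×0.26×€35.93 = €2,656,295.83.
EOQ at €35.48 = 2257.9 < 43000, so use break Q=43000: TC = 71,040×€35.48 + (71,040/43000.0)×331 + (43000.0/2)×0.26×€35.48 = €2,719,379.24.
Lowest total cost is €2,592,686.82 at Q = 2235.3.

Q* ≈ 2,235 pallets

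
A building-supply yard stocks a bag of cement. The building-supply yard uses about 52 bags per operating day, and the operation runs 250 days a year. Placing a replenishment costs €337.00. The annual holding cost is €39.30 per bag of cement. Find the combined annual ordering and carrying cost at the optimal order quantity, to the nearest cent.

Annual demand D = 52 × 250 = 13,000.
Q* = √(2DS/H) = √(2 × 13,000 × 337 / 39.3) ≈ 472.18.
At the optimum the two cost components are equal, so total cost = 2·(Q*/2)H = Q*·H.
Minimum total = √(2DSH) = √(2 × 13,000 × 337 × 39.3) ≈ 18556.578.

TC* ≈ €18,556.58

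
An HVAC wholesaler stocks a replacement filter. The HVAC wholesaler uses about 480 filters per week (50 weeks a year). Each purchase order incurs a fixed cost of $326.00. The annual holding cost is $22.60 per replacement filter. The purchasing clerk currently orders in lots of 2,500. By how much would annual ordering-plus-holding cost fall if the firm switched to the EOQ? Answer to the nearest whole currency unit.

Extra cost ≈ $12,574 per year

Annual demand D = 480 × 50 = 24,000.
EOQ = √(2DS/H) = √(2 × 24,000 × 326 / 22.6) ≈ 832.10.
Cost at Q* = (D/Q*)S + (Q*/2)H = √(2DSH) ≈ $18,805.45.
Cost at Q = 2,500: (24,000/2,500)×326 + (2,500/2)×22.6 = $3,129.60 + $28,250.00 = $31,379.60.
Excess = $31,379.60 − $18,805.45 = $12,574.15.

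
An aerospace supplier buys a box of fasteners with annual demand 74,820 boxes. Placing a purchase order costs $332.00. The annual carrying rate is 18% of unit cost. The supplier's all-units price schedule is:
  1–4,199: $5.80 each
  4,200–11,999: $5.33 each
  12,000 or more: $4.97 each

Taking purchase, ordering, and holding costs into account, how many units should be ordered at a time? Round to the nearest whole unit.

Q* ≈ 12,000 boxes

Holding cost per unit per year at price C is H = 0.18·C.
Candidates are each tier's EOQ (if it falls in that tier) and each price-break quantity.
Tier 1 ($5.80): EOQ = 6898.3 exceeds tier's upper bound 4199, so this tier is dominated.
EOQ at $5.33 = 7196.0 (feasible in tier 2): TC = 74,820×$5.33 + (74,820/7196.0)×332 + (7196.0/2)×0.18×$5.33 = $405,694.47.
EOQ at $4.97 = 7452.1 < 12000, so use break Q=12000: TC = 74,820×$4.97 + (74,820/12000.0)×332 + (12000.0/2)×0.18×$4.97 = $379,293.02.
Lowest total cost is $379,293.02 at Q = 12000.0.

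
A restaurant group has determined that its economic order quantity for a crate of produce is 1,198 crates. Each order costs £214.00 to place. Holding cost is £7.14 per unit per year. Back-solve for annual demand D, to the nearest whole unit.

Squaring Q* = √(2DS/H) gives Q*² = 2DS/H.
From Q* = √(2DS/H): D = Q*²H / (2S) = 1,198² × 7.14 / (2 × 214) = 23942.422.

D ≈ 23,942 crates per year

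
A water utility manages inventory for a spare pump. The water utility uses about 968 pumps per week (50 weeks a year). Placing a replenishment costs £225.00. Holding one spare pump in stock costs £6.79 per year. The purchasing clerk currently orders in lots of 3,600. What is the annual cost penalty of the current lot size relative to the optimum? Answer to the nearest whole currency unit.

Annual demand D = 968 × 50 = 48,400.
EOQ = √(2DS/H) = √(2 × 48,400 × 225 / 6.79) ≈ 1790.99.
Cost at Q* = (D/Q*)S + (Q*/2)H = √(2DSH) ≈ £12,160.85.
Cost at Q = 3,600: (48,400/3,600)×225 + (3,600/2)×6.79 = £3,025.00 + £12,222.00 = £15,247.00.
Excess = £15,247.00 − £12,160.85 = £3,086.15.

Extra cost ≈ £3,086 per year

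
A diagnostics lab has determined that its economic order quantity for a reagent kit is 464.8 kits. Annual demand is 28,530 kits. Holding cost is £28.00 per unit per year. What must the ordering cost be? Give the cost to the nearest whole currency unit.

Squaring Q* = √(2DS/H) gives Q*² = 2DS/H.
From Q* = √(2DS/H): S = Q*²H / (2D) = 464.8² × 28 / (2 × 28,530) = 106.0128.

S ≈ £106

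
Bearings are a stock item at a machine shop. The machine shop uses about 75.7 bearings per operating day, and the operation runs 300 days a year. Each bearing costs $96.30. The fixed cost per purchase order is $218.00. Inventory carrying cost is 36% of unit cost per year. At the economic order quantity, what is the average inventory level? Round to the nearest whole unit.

Average inventory ≈ 267 bearings

Annual demand D = 75.7 × 300 = 22,710.
Holding cost H = 0.36 × $96.30 = $34.6680 per unit per year.
The optimal lot size = √(2DS/H) = √(2 × 22,710 × 218 / 34.668) ≈ 534.43.
Average inventory = Q*/2 ≈ 534.43 / 2 = 267.213.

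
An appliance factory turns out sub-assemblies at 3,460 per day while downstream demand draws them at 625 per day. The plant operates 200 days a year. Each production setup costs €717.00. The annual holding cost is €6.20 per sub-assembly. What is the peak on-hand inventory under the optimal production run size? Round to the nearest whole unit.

Annual demand D = 625 × 200 = 125,000.
Production build-up factor (1 − d/p) = 1 − 625/3,460 = 0.8194.
Q* = √(2DS / (H(1 − d/p))) = √(2 × 125,000 × 717 / (6.2 × 0.8194)).
= √(179,250,000 / 5.0801) ≈ 5940.121.
Maximum inventory = Q*(1 − d/p) = 5940.121 × 0.8194 ≈ 4867.122.

I_max ≈ 4,867 sub-assemblies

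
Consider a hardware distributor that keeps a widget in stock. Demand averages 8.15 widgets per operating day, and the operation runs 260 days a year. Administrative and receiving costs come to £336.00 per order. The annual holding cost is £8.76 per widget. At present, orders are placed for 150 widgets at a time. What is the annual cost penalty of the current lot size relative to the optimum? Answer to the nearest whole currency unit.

Extra cost ≈ £1,872 per year

Annual demand D = 8.15 × 260 = 2,119.
EOQ = √(2DS/H) = √(2 × 2,119 × 336 / 8.76) ≈ 403.18.
Cost at Q* = (D/Q*)S + (Q*/2)H = √(2DSH) ≈ £3,531.85.
Cost at Q = 150: (2,119/150)×336 + (150/2)×8.76 = £4,746.56 + £657.00 = £5,403.56.
Excess = £5,403.56 − £3,531.85 = £1,871.71.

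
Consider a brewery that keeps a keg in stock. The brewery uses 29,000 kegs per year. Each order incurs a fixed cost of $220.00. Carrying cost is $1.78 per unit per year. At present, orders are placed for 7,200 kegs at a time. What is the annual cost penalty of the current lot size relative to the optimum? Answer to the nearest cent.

Extra cost ≈ $2,528.32 per year

EOQ = √(2DS/H) = √(2 × 29,000 × 220 / 1.78) ≈ 2677.41.
Cost at Q* = (D/Q*)S + (Q*/2)H = √(2DSH) ≈ $4,765.79.
Cost at Q = 7,200: (29,000/7,200)×220 + (7,200/2)×1.78 = $886.11 + $6,408.00 = $7,294.11.
Excess = $7,294.11 − $4,765.79 = $2,528.32.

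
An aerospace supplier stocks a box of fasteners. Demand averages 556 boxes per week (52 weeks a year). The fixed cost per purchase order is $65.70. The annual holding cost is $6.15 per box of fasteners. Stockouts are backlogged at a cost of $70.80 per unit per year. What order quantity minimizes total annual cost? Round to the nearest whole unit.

Q* ≈ 819 boxes

Annual demand D = 556 × 52 = 28,912.
With planned backorders, Q* = √(2DS/H) · √((H+B)/B).
√(2DS/H) = √(2 × 28,912 × 65.7 / 6.15) = 785.958.
√((H+B)/B) = √((6.15+70.8)/70.8) = 1.0425.
Q* ≈ 819.383.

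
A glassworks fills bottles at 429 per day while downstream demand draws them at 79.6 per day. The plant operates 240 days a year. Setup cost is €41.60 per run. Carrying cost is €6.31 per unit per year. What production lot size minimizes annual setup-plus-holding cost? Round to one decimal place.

Q* ≈ 556.1 bottles

Annual demand D = 79.6 × 240 = 19,104.
Production build-up factor (1 − d/p) = 1 − 79.6/429 = 0.8145.
Q* = √(2DS / (H(1 − d/p))) = √(2 × 19,104 × 41.6 / (6.31 × 0.8145)).
= √(1,589,452.8 / 5.1392) ≈ 556.130.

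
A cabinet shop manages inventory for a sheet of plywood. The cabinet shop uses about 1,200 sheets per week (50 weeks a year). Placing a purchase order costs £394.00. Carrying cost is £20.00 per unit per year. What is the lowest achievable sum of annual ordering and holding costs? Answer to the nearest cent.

TC* ≈ £30,750.61

Annual demand D = 1,200 × 50 = 60,000.
EOQ = √(2DS/H) = √(2 × 60,000 × 394 / 20) ≈ 1537.53.
At the optimum the two cost components are equal, so total cost = 2·(Q*/2)H = Q*·H.
Minimum total = √(2DSH) = √(2 × 60,000 × 394 × 20) ≈ 30750.610.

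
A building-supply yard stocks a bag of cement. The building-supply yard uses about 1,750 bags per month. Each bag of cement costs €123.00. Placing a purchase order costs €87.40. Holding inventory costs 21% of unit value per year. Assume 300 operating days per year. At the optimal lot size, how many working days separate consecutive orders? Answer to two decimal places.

T ≈ 5.39 days

Annual demand D = 1,750 × 12 = 21,000.
Holding cost H = 0.21 × €123.00 = €25.8300 per unit per year.
The optimal lot size = √(2DS/H) = √(2 × 21,000 × 87.4 / 25.83) ≈ 376.98.
Cycle time = Q*/D × 300 = 376.98 / 21,000 × 300 ≈ 5.385 days.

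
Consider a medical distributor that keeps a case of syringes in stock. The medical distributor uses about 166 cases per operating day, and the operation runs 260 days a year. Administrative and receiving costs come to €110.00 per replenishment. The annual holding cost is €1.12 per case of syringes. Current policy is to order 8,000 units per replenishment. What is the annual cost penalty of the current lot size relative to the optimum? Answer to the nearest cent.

Annual demand D = 166 × 260 = 43,160.
EOQ = √(2DS/H) = √(2 × 43,160 × 110 / 1.12) ≈ 2911.68.
Cost at Q* = (D/Q*)S + (Q*/2)H = √(2DSH) ≈ €3,261.08.
Cost at Q = 8,000: (43,160/8,000)×110 + (8,000/2)×1.12 = €593.45 + €4,480.00 = €5,073.45.
Excess = €5,073.45 − €3,261.08 = €1,812.37.

Extra cost ≈ €1,812.37 per year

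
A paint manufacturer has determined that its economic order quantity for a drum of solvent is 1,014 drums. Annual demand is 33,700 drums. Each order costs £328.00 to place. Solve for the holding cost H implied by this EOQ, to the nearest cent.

H ≈ £21.50

Invert the EOQ relation Q*² = 2DS/H.
From Q* = √(2DS/H): H = 2DS / Q*² = 2 × 33,700 × 328 / 1,014² = 21.5010.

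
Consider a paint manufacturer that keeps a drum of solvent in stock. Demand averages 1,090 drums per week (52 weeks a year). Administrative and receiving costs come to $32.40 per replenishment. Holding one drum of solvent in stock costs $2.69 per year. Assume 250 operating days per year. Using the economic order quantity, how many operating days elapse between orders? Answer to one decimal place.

T ≈ 5.2 days

Annual demand D = 1,090 × 52 = 56,680.
The optimal lot size = √(2DS/H) = √(2 × 56,680 × 32.4 / 2.69) ≈ 1168.49.
Cycle time = Q*/D × 250 = 1168.49 / 56,680 × 250 ≈ 5.154 days.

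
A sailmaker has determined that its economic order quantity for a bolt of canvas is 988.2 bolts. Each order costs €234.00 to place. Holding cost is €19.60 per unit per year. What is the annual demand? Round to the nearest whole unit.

D ≈ 40,898 bolts per year

Invert the EOQ relation Q*² = 2DS/H.
From Q* = √(2DS/H): D = Q*²H / (2S) = 988.2² × 19.6 / (2 × 234) = 40897.797.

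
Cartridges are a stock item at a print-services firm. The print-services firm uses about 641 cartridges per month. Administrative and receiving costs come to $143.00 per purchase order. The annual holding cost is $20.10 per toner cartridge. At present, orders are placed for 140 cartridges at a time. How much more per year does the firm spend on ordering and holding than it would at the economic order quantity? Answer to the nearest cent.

Annual demand D = 641 × 12 = 7,692.
EOQ = √(2DS/H) = √(2 × 7,692 × 143 / 20.1) ≈ 330.83.
Cost at Q* = (D/Q*)S + (Q*/2)H = √(2DSH) ≈ $6,649.68.
Cost at Q = 140: (7,692/140)×143 + (140/2)×20.1 = $7,856.83 + $1,407.00 = $9,263.83.
Excess = $9,263.83 − $6,649.68 = $2,614.15.

Extra cost ≈ $2,614.15 per year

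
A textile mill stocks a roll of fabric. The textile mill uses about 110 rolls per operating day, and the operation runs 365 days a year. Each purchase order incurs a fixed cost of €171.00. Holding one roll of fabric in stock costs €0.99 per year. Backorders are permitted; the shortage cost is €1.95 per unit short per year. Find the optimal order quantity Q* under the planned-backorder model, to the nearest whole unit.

Q* ≈ 4,573 rolls

Annual demand D = 110 × 365 = 40,150.
With planned backorders, Q* = √(2DS/H) · √((H+B)/B).
√(2DS/H) = √(2 × 40,150 × 171 / 0.99) = 3724.245.
√((H+B)/B) = √((0.99+1.95)/1.95) = 1.2279.
Q* ≈ 4572.930.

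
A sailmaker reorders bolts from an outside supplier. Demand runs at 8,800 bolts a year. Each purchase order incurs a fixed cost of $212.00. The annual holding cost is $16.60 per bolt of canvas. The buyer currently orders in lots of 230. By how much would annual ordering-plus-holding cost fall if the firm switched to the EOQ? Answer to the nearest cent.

Extra cost ≈ $2,150.24 per year

EOQ = √(2DS/H) = √(2 × 8,800 × 212 / 16.6) ≈ 474.10.
Cost at Q* = (D/Q*)S + (Q*/2)H = √(2DSH) ≈ $7,870.06.
Cost at Q = 230: (8,800/230)×212 + (230/2)×16.6 = $8,111.30 + $1,909.00 = $10,020.30.
Excess = $10,020.30 − $7,870.06 = $2,150.24.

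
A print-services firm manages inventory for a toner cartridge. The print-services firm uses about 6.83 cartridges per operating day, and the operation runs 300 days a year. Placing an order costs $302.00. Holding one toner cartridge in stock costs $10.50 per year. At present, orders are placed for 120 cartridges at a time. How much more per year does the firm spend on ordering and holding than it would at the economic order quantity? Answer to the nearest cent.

Extra cost ≈ $2,181.83 per year

Annual demand D = 6.83 × 300 = 2,049.
EOQ = √(2DS/H) = √(2 × 2,049 × 302 / 10.5) ≈ 343.32.
Cost at Q* = (D/Q*)S + (Q*/2)H = √(2DSH) ≈ $3,604.82.
Cost at Q = 120: (2,049/120)×302 + (120/2)×10.5 = $5,156.65 + $630.00 = $5,786.65.
Excess = $5,786.65 − $3,604.82 = $2,181.83.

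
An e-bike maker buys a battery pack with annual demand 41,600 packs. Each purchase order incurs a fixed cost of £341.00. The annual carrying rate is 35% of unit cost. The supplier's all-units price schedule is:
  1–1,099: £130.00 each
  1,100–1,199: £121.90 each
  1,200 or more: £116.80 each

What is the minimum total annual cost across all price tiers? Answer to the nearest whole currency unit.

Holding cost per unit per year at price C is H = 0.35·C.
Candidates are each tier's EOQ (if it falls in that tier) and each price-break quantity.
EOQ at £130.00 = 789.6 (feasible in tier 1): TC = 41,600×£130.00 + (41,600/789.6)×341 + (789.6/2)×0.35×£130.00 = £5,443,928.95.
EOQ at £121.90 = 815.5 < 1100, so use break Q=1100: TC = 41,600×£121.90 + (41,600/1100.0)×341 + (1100.0/2)×0.35×£121.90 = £5,107,401.75.
EOQ at £116.80 = 833.1 < 1200, so use break Q=1200: TC = 41,600×£116.80 + (41,600/1200.0)×341 + (1200.0/2)×0.35×£116.80 = £4,895,229.33.
Lowest total cost among the candidates is at Q = 1200.0.

TC* ≈ £4,895,229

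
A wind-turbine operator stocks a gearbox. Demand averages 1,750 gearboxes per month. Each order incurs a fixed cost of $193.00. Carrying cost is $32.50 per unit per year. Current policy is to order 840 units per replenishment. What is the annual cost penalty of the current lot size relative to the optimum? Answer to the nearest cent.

Annual demand D = 1,750 × 12 = 21,000.
EOQ = √(2DS/H) = √(2 × 21,000 × 193 / 32.5) ≈ 499.42.
Cost at Q* = (D/Q*)S + (Q*/2)H = √(2DSH) ≈ $16,230.99.
Cost at Q = 840: (21,000/840)×193 + (840/2)×32.5 = $4,825.00 + $13,650.00 = $18,475.00.
Excess = $18,475.00 − $16,230.99 = $2,244.01.

Extra cost ≈ $2,244.01 per year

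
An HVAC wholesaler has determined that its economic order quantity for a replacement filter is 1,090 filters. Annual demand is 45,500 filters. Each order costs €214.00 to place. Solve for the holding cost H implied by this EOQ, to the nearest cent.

H ≈ €16.39

Invert the EOQ relation Q*² = 2DS/H.
From Q* = √(2DS/H): H = 2DS / Q*² = 2 × 45,500 × 214 / 1,090² = 16.3909.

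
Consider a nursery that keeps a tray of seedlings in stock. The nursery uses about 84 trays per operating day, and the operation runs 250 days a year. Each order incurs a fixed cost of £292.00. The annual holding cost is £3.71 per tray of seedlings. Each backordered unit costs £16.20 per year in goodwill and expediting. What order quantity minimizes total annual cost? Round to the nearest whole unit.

Q* ≈ 2,016 trays

Annual demand D = 84 × 250 = 21,000.
With planned backorders, Q* = √(2DS/H) · √((H+B)/B).
√(2DS/H) = √(2 × 21,000 × 292 / 3.71) = 1818.148.
√((H+B)/B) = √((3.71+16.2)/16.2) = 1.1086.
Q* ≈ 2015.613.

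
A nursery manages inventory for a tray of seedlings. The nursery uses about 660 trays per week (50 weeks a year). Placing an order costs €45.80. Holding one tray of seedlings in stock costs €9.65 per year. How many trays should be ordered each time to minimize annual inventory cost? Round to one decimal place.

Q* ≈ 559.7 trays

Annual demand D = 660 × 50 = 33,000.
EOQ = √(2DS / H) = √(2 × 33,000 × 45.8 / 9.65).
= √(3,022,800 / 9.65) = √313,243.5233 ≈ 559.682.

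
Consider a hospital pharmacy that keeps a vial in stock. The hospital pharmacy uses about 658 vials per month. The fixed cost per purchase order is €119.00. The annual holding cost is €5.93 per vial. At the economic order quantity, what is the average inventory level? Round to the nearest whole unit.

Annual demand D = 658 × 12 = 7,896.
The optimal lot size = √(2DS/H) = √(2 × 7,896 × 119 / 5.93) ≈ 562.94.
Average inventory = Q*/2 ≈ 562.94 / 2 = 281.472.

Average inventory ≈ 281 vials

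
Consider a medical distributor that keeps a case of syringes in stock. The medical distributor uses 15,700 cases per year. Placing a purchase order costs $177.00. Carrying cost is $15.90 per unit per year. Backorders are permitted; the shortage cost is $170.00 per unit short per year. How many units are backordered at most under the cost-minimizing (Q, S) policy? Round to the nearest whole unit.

With planned backorders, Q* = √(2DS/H) · √((H+B)/B).
√(2DS/H) = √(2 × 15,700 × 177 / 15.9) = 591.225.
√((H+B)/B) = √((15.9+170)/170) = 1.0457.
Q* ≈ 618.256.
S* = Q* · H/(H+B) = 618.256 × 15.9/185.9 ≈ 52.879.

S* ≈ 53 cases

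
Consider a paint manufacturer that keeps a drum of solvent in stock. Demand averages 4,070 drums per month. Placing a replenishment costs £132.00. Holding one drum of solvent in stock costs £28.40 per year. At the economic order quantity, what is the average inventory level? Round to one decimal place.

Average inventory ≈ 336.9 drums

Annual demand D = 4,070 × 12 = 48,840.
EOQ = √(2DS/H) = √(2 × 48,840 × 132 / 28.4) ≈ 673.80.
Average inventory = Q*/2 ≈ 673.80 / 2 = 336.900.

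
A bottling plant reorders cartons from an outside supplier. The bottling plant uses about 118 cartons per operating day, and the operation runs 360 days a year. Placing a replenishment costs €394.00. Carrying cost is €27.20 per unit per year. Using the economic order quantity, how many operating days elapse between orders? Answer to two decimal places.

Annual demand D = 118 × 360 = 42,480.
Q* = √(2DS/H) = √(2 × 42,480 × 394 / 27.2) ≈ 1109.36.
Cycle time = Q*/D × 360 = 1109.36 / 42,480 × 360 ≈ 9.401 days.

T ≈ 9.40 days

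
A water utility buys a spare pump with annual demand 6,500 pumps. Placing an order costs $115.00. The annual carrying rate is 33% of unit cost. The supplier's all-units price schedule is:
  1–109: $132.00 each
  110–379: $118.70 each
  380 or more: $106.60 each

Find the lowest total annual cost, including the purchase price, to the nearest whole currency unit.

TC* ≈ $701,551

Holding cost per unit per year at price C is H = 0.33·C.
For each price level, check whether its EOQ is feasible; otherwise the best quantity at that price is the breakpoint.
Tier 1 ($132.00): EOQ = 185.3 exceeds tier's upper bound 109, so this tier is dominated.
EOQ at $118.70 = 195.4 (feasible in tier 2): TC = 6,500×$118.70 + (6,500/195.4)×115 + (195.4/2)×0.33×$118.70 = $779,202.49.
EOQ at $106.60 = 206.2 < 380, so use break Q=380: TC = 6,500×$106.60 + (6,500/380.0)×115 + (380.0/2)×0.33×$106.60 = $701,550.93.
Lowest total cost among the candidates is at Q = 380.0.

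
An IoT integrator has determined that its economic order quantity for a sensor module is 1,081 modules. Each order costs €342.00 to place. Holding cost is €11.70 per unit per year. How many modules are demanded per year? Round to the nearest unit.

The basic EOQ model gives Q* = √(2DS/H); rearrange for the unknown.
From Q* = √(2DS/H): D = Q*²H / (2S) = 1,081² × 11.7 / (2 × 342) = 19988.543.

D ≈ 19,989 modules per year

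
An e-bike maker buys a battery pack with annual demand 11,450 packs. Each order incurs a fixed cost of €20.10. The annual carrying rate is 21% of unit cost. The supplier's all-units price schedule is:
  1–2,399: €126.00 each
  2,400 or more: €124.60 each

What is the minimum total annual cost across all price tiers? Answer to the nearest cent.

Holding cost per unit per year at price C is H = 0.21·C.
Candidates are each tier's EOQ (if it falls in that tier) and each price-break quantity.
EOQ at €126.00 = 131.9 (feasible in tier 1): TC = 11,450×€126.00 + (11,450/131.9)×20.1 + (131.9/2)×0.21×€126.00 = €1,446,189.88.
EOQ at €124.60 = 132.6 < 2400, so use break Q=2400: TC = 11,450×€124.60 + (11,450/2400.0)×20.1 + (2400.0/2)×0.21×€124.60 = €1,458,165.09.
Lowest total cost among the candidates is at Q = 131.9.

TC* ≈ €1,446,189.88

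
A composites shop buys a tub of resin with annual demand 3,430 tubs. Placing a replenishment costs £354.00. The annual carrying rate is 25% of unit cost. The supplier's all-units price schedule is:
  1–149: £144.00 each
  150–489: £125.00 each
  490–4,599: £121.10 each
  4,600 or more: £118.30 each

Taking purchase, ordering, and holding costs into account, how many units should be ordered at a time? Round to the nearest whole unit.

Holding cost per unit per year at price C is H = 0.25·C.
Evaluate total cost at each tier's feasible EOQ or, if the EOQ is below the tier, at the tier's minimum quantity.
Tier 1 (£144.00): EOQ = 259.7 exceeds tier's upper bound 149, so this tier is dominated.
EOQ at £125.00 = 278.8 (feasible in tier 2): TC = 3,430×£125.00 + (3,430/278.8)×354 + (278.8/2)×0.25×£125.00 = £437,461.41.
EOQ at £121.10 = 283.2 < 490, so use break Q=490: TC = 3,430×£121.10 + (3,430/490.0)×354 + (490.0/2)×0.25×£121.10 = £425,268.38.
EOQ at £118.30 = 286.6 < 4600, so use break Q=4600: TC = 3,430×£118.30 + (3,430/4600.0)×354 + (4600.0/2)×0.25×£118.30 = £474,055.46.
Lowest total cost is £425,268.38 at Q = 490.0.

Q* ≈ 490 tubs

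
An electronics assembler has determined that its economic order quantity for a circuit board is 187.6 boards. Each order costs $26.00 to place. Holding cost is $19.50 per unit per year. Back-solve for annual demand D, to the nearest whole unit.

Invert the EOQ relation Q*² = 2DS/H.
From Q* = √(2DS/H): D = Q*²H / (2S) = 187.6² × 19.5 / (2 × 26) = 13197.660.

D ≈ 13,198 boards per year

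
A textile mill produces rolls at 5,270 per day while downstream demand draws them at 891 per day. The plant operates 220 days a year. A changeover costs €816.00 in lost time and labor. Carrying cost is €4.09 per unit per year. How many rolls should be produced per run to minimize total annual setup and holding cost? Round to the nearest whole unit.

Annual demand D = 891 × 220 = 196,020.
Production build-up factor (1 − d/p) = 1 − 891/5,270 = 0.8309.
Q* = √(2DS / (H(1 − d/p))) = √(2 × 196,020 × 816 / (4.09 × 0.8309)).
= √(319,904,640 / 3.3985) ≈ 9702.116.

Q* ≈ 9,702 rolls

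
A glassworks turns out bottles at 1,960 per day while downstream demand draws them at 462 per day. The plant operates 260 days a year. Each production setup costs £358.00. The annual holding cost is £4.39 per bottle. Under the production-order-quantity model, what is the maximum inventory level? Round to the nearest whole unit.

I_max ≈ 3,870 bottles

Annual demand D = 462 × 260 = 120,120.
Production build-up factor (1 − d/p) = 1 − 462/1,960 = 0.7643.
Q* = √(2DS / (H(1 − d/p))) = √(2 × 120,120 × 358 / (4.39 × 0.7643)).
= √(86,005,920 / 3.3552) ≈ 5062.955.
Maximum inventory = Q*(1 − d/p) = 5062.955 × 0.7643 ≈ 3869.544.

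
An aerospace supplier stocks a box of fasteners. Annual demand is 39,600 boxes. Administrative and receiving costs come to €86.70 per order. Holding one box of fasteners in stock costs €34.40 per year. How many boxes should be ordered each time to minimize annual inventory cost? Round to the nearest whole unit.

Q* ≈ 447 boxes

EOQ = √(2DS / H) = √(2 × 39,600 × 86.7 / 34.4).
= √(6,866,640 / 34.4) = √199,611.6279 ≈ 446.779.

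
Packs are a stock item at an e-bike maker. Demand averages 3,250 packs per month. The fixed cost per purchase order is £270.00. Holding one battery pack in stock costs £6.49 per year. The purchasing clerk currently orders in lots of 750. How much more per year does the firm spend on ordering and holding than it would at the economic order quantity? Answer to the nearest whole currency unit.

Extra cost ≈ £4,783 per year

Annual demand D = 3,250 × 12 = 39,000.
EOQ = √(2DS/H) = √(2 × 39,000 × 270 / 6.49) ≈ 1801.39.
Cost at Q* = (D/Q*)S + (Q*/2)H = √(2DSH) ≈ £11,691.00.
Cost at Q = 750: (39,000/750)×270 + (750/2)×6.49 = £14,040.00 + £2,433.75 = £16,473.75.
Excess = £16,473.75 − £11,691.00 = £4,782.75.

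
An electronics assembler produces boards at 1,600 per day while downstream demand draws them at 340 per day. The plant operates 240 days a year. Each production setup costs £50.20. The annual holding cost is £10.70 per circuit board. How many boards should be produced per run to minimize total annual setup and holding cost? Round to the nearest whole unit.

Q* ≈ 986 boards

Annual demand D = 340 × 240 = 81,600.
Production build-up factor (1 − d/p) = 1 − 340/1,600 = 0.7875.
Q* = √(2DS / (H(1 − d/p))) = √(2 × 81,600 × 50.2 / (10.7 × 0.7875)).
= √(8,192,640 / 8.4262) ≈ 986.041.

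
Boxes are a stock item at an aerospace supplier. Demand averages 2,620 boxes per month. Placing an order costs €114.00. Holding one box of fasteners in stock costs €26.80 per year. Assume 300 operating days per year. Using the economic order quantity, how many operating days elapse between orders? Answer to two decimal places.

T ≈ 4.93 days

Annual demand D = 2,620 × 12 = 31,440.
The optimal lot size = √(2DS/H) = √(2 × 31,440 × 114 / 26.8) ≈ 517.18.
Cycle time = Q*/D × 300 = 517.18 / 31,440 × 300 ≈ 4.935 days.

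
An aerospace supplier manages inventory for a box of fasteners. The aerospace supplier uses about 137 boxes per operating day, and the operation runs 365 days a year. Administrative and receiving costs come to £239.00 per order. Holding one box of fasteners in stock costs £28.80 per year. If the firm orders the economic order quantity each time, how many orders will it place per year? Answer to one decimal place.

Annual demand D = 137 × 365 = 50,005.
Q* = √(2DS/H) = √(2 × 50,005 × 239 / 28.8) ≈ 911.01.
Orders per year = D / Q* = 50,005 / 911.01 ≈ 54.889.

N ≈ 54.9 orders per year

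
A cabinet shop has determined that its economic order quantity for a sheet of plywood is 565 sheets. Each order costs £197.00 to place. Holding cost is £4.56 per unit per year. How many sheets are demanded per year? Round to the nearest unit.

D ≈ 3,695 sheets per year

The basic EOQ model gives Q* = √(2DS/H); rearrange for the unknown.
From Q* = √(2DS/H): D = Q*²H / (2S) = 565² × 4.56 / (2 × 197) = 3694.584.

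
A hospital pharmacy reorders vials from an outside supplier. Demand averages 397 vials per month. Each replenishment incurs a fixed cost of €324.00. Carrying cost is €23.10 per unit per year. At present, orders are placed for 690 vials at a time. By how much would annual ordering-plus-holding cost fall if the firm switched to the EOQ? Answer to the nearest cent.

Extra cost ≈ €1,761.90 per year

Annual demand D = 397 × 12 = 4,764.
EOQ = √(2DS/H) = √(2 × 4,764 × 324 / 23.1) ≈ 365.57.
Cost at Q* = (D/Q*)S + (Q*/2)H = √(2DSH) ≈ €8,444.61.
Cost at Q = 690: (4,764/690)×324 + (690/2)×23.1 = €2,237.01 + €7,969.50 = €10,206.51.
Excess = €10,206.51 − €8,444.61 = €1,761.90.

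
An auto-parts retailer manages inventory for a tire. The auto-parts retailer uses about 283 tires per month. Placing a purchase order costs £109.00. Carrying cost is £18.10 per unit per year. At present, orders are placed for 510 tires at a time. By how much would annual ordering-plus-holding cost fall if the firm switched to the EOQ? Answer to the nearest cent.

Annual demand D = 283 × 12 = 3,396.
EOQ = √(2DS/H) = √(2 × 3,396 × 109 / 18.1) ≈ 202.24.
Cost at Q* = (D/Q*)S + (Q*/2)H = √(2DSH) ≈ £3,660.59.
Cost at Q = 510: (3,396/510)×109 + (510/2)×18.1 = £725.81 + £4,615.50 = £5,341.31.
Excess = £5,341.31 − £3,660.59 = £1,680.72.

Extra cost ≈ £1,680.72 per year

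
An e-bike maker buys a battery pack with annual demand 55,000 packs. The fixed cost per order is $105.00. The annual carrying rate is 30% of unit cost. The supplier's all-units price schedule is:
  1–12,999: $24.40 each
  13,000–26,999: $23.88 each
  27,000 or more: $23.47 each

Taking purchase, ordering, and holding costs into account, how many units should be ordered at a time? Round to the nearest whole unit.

Holding cost per unit per year at price C is H = 0.30·C.
Candidates are each tier's EOQ (if it falls in that tier) and each price-break quantity.
EOQ at $24.40 = 1256.1 (feasible in tier 1): TC = 55,000×$24.40 + (55,000/1256.1)×105 + (1256.1/2)×0.30×$24.40 = $1,351,194.89.
EOQ at $23.88 = 1269.7 < 13000, so use break Q=13000: TC = 55,000×$23.88 + (55,000/13000.0)×105 + (13000.0/2)×0.30×$23.88 = $1,360,410.23.
EOQ at $23.47 = 1280.8 < 27000, so use break Q=27000: TC = 55,000×$23.47 + (55,000/27000.0)×105 + (27000.0/2)×0.30×$23.47 = $1,386,117.39.
Lowest total cost is $1,351,194.89 at Q = 1256.1.

Q* ≈ 1,256 packs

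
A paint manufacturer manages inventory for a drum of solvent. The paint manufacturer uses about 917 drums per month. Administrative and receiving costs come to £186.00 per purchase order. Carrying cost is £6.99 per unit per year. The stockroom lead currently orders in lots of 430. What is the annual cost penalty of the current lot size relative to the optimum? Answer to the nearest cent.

Extra cost ≈ £913.56 per year

Annual demand D = 917 × 12 = 11,004.
EOQ = √(2DS/H) = √(2 × 11,004 × 186 / 6.99) ≈ 765.26.
Cost at Q* = (D/Q*)S + (Q*/2)H = √(2DSH) ≈ £5,349.16.
Cost at Q = 430: (11,004/430)×186 + (430/2)×6.99 = £4,759.87 + £1,502.85 = £6,262.72.
Excess = £6,262.72 − £5,349.16 = £913.56.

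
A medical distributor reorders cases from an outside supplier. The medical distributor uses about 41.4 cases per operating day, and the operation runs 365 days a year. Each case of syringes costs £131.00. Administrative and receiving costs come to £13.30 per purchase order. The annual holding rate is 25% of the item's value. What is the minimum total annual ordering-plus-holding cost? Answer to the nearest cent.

TC* ≈ £3,628.22

Annual demand D = 41.4 × 365 = 15,111.
Holding cost H = 0.25 × £131.00 = £32.7500 per unit per year.
Q* = √(2DS/H) = √(2 × 15,111 × 13.3 / 32.75) ≈ 110.79.
At Q*, ordering cost (D/Q*)S equals holding cost (Q*/2)H, each = √(DSH/2).
Minimum total = √(2DSH) = √(2 × 15,111 × 13.3 × 32.75) ≈ 3628.215.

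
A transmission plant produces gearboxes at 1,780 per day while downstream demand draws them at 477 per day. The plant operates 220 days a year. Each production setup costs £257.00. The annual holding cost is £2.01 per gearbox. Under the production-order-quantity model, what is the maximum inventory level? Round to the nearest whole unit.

Annual demand D = 477 × 220 = 104,940.
Production build-up factor (1 − d/p) = 1 − 477/1,780 = 0.7320.
Q* = √(2DS / (H(1 − d/p))) = √(2 × 104,940 × 257 / (2.01 × 0.7320)).
= √(53,939,160 / 1.4714) ≈ 6054.689.
Maximum inventory = Q*(1 − d/p) = 6054.689 × 0.7320 ≈ 4432.169.

I_max ≈ 4,432 gearboxes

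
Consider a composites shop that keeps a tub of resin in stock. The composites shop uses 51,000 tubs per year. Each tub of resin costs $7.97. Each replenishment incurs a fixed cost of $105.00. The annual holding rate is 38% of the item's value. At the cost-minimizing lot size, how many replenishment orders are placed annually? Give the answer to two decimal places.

Holding cost H = 0.38 × $7.97 = $3.0286 per unit per year.
The optimal lot size = √(2DS/H) = √(2 × 51,000 × 105 / 3.0286) ≈ 1880.50.
Orders per year = D / Q* = 51,000 / 1880.50 ≈ 27.120.

N ≈ 27.12 orders per year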